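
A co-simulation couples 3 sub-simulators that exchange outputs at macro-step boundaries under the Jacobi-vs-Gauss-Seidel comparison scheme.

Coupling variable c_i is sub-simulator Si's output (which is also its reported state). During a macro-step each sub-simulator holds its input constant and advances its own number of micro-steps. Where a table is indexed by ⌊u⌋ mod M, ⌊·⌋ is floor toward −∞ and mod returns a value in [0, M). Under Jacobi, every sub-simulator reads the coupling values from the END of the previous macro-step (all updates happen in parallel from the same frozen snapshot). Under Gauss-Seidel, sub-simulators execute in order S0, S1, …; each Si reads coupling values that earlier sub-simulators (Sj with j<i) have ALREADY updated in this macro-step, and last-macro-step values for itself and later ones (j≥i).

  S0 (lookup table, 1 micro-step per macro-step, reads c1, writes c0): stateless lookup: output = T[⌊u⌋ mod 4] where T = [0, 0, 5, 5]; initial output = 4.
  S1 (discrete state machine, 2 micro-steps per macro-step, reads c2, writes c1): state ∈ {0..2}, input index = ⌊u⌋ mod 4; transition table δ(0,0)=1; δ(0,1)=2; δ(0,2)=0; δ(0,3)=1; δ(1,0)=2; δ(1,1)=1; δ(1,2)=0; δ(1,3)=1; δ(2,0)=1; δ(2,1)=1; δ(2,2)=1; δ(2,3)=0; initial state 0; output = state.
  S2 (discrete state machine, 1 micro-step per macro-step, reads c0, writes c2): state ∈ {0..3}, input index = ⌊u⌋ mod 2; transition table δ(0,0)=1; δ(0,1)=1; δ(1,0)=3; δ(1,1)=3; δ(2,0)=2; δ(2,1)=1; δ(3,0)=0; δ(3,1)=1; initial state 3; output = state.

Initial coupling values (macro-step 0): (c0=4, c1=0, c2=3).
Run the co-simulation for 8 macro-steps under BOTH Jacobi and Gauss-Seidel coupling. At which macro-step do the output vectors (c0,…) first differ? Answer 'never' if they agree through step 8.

[Jacobi] macro 1: S0 reads c1=0 → after 1×micro: 0; S1 reads c2=3 → after 2×micro: 1; S2 reads c0=4 → after 1×micro: 0 ⇒ (c0=0, c1=1, c2=0)
[Jacobi] macro 2: S0 reads c1=1 → after 1×micro: 0; S1 reads c2=0 → after 2×micro: 1; S2 reads c0=0 → after 1×micro: 1 ⇒ (c0=0, c1=1, c2=1)
[Jacobi] macro 3: S0 reads c1=1 → after 1×micro: 0; S1 reads c2=1 → after 2×micro: 1; S2 reads c0=0 → after 1×micro: 3 ⇒ (c0=0, c1=1, c2=3)
[Jacobi] macro 4: S0 reads c1=1 → after 1×micro: 0; S1 reads c2=3 → after 2×micro: 1; S2 reads c0=0 → after 1×micro: 0 ⇒ (c0=0, c1=1, c2=0)
[Jacobi] macro 5: S0 reads c1=1 → after 1×micro: 0; S1 reads c2=0 → after 2×micro: 1; S2 reads c0=0 → after 1×micro: 1 ⇒ (c0=0, c1=1, c2=1)
[Jacobi] macro 6: S0 reads c1=1 → after 1×micro: 0; S1 reads c2=1 → after 2×micro: 1; S2 reads c0=0 → after 1×micro: 3 ⇒ (c0=0, c1=1, c2=3)
[Jacobi] macro 7: S0 reads c1=1 → after 1×micro: 0; S1 reads c2=3 → after 2×micro: 1; S2 reads c0=0 → after 1×micro: 0 ⇒ (c0=0, c1=1, c2=0)
[Jacobi] macro 8: S0 reads c1=1 → after 1×micro: 0; S1 reads c2=0 → after 2×micro: 1; S2 reads c0=0 → after 1×micro: 1 ⇒ (c0=0, c1=1, c2=1)
[Gauss-Seidel] macro 1: S0 reads c1=0 → after 1×micro: 0; S1 reads c2=3 → after 2×micro: 1; S2 reads c0=0 → after 1×micro: 0 ⇒ (c0=0, c1=1, c2=0)
[Gauss-Seidel] macro 2: S0 reads c1=1 → after 1×micro: 0; S1 reads c2=0 → after 2×micro: 1; S2 reads c0=0 → after 1×micro: 1 ⇒ (c0=0, c1=1, c2=1)
[Gauss-Seidel] macro 3: S0 reads c1=1 → after 1×micro: 0; S1 reads c2=1 → after 2×micro: 1; S2 reads c0=0 → after 1×micro: 3 ⇒ (c0=0, c1=1, c2=3)
[Gauss-Seidel] macro 4: S0 reads c1=1 → after 1×micro: 0; S1 reads c2=3 → after 2×micro: 1; S2 reads c0=0 → after 1×micro: 0 ⇒ (c0=0, c1=1, c2=0)
[Gauss-Seidel] macro 5: S0 reads c1=1 → after 1×micro: 0; S1 reads c2=0 → after 2×micro: 1; S2 reads c0=0 → after 1×micro: 1 ⇒ (c0=0, c1=1, c2=1)
[Gauss-Seidel] macro 6: S0 reads c1=1 → after 1×micro: 0; S1 reads c2=1 → after 2×micro: 1; S2 reads c0=0 → after 1×micro: 3 ⇒ (c0=0, c1=1, c2=3)
[Gauss-Seidel] macro 7: S0 reads c1=1 → after 1×micro: 0; S1 reads c2=3 → after 2×micro: 1; S2 reads c0=0 → after 1×micro: 0 ⇒ (c0=0, c1=1, c2=0)
[Gauss-Seidel] macro 8: S0 reads c1=1 → after 1×micro: 0; S1 reads c2=0 → after 2×micro: 1; S2 reads c0=0 → after 1×micro: 1 ⇒ (c0=0, c1=1, c2=1)

first divergence at macro-step: never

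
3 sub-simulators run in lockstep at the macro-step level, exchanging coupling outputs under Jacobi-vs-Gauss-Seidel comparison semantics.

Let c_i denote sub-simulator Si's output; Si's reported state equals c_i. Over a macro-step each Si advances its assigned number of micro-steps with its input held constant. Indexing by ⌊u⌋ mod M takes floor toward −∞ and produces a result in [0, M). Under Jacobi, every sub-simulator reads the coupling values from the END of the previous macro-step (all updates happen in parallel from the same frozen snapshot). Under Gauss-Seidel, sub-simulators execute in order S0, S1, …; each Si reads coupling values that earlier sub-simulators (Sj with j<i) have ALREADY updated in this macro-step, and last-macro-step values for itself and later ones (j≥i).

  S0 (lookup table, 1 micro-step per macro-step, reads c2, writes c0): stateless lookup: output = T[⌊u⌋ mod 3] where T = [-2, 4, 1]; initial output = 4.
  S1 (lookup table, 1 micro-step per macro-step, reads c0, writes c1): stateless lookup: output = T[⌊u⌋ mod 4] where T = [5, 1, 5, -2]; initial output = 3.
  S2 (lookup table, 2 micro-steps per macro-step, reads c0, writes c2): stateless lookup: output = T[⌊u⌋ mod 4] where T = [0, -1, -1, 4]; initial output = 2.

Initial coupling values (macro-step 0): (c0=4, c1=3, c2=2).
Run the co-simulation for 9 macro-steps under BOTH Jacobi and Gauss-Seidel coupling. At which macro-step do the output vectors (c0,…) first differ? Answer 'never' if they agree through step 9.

first divergence at macro-step: 1

[Jacobi] macro 1: S0 reads c2=2 → after 1×micro: 1; S1 reads c0=4 → after 1×micro: 5; S2 reads c0=4 → after 2×micro: 0 ⇒ (c0=1, c1=5, c2=0)
[Jacobi] macro 2: S0 reads c2=0 → after 1×micro: -2; S1 reads c0=1 → after 1×micro: 1; S2 reads c0=1 → after 2×micro: -1 ⇒ (c0=-2, c1=1, c2=-1)
[Jacobi] macro 3: S0 reads c2=-1 → after 1×micro: 1; S1 reads c0=-2 → after 1×micro: 5; S2 reads c0=-2 → after 2×micro: -1 ⇒ (c0=1, c1=5, c2=-1)
[Jacobi] macro 4: S0 reads c2=-1 → after 1×micro: 1; S1 reads c0=1 → after 1×micro: 1; S2 reads c0=1 → after 2×micro: -1 ⇒ (c0=1, c1=1, c2=-1)
[Jacobi] macro 5: S0 reads c2=-1 → after 1×micro: 1; S1 reads c0=1 → after 1×micro: 1; S2 reads c0=1 → after 2×micro: -1 ⇒ (c0=1, c1=1, c2=-1)
[Jacobi] macro 6: S0 reads c2=-1 → after 1×micro: 1; S1 reads c0=1 → after 1×micro: 1; S2 reads c0=1 → after 2×micro: -1 ⇒ (c0=1, c1=1, c2=-1)
[Jacobi] macro 7: S0 reads c2=-1 → after 1×micro: 1; S1 reads c0=1 → after 1×micro: 1; S2 reads c0=1 → after 2×micro: -1 ⇒ (c0=1, c1=1, c2=-1)
[Jacobi] macro 8: S0 reads c2=-1 → after 1×micro: 1; S1 reads c0=1 → after 1×micro: 1; S2 reads c0=1 → after 2×micro: -1 ⇒ (c0=1, c1=1, c2=-1)
[Jacobi] macro 9: S0 reads c2=-1 → after 1×micro: 1; S1 reads c0=1 → after 1×micro: 1; S2 reads c0=1 → after 2×micro: -1 ⇒ (c0=1, c1=1, c2=-1)
[Gauss-Seidel] macro 1: S0 reads c2=2 → after 1×micro: 1; S1 reads c0=1 → after 1×micro: 1; S2 reads c0=1 → after 2×micro: -1 ⇒ (c0=1, c1=1, c2=-1)
[Gauss-Seidel] macro 2: S0 reads c2=-1 → after 1×micro: 1; S1 reads c0=1 → after 1×micro: 1; S2 reads c0=1 → after 2×micro: -1 ⇒ (c0=1, c1=1, c2=-1)
[Gauss-Seidel] macro 3: S0 reads c2=-1 → after 1×micro: 1; S1 reads c0=1 → after 1×micro: 1; S2 reads c0=1 → after 2×micro: -1 ⇒ (c0=1, c1=1, c2=-1)
[Gauss-Seidel] macro 4: S0 reads c2=-1 → after 1×micro: 1; S1 reads c0=1 → after 1×micro: 1; S2 reads c0=1 → after 2×micro: -1 ⇒ (c0=1, c1=1, c2=-1)
[Gauss-Seidel] macro 5: S0 reads c2=-1 → after 1×micro: 1; S1 reads c0=1 → after 1×micro: 1; S2 reads c0=1 → after 2×micro: -1 ⇒ (c0=1, c1=1, c2=-1)
[Gauss-Seidel] macro 6: S0 reads c2=-1 → after 1×micro: 1; S1 reads c0=1 → after 1×micro: 1; S2 reads c0=1 → after 2×micro: -1 ⇒ (c0=1, c1=1, c2=-1)
[Gauss-Seidel] macro 7: S0 reads c2=-1 → after 1×micro: 1; S1 reads c0=1 → after 1×micro: 1; S2 reads c0=1 → after 2×micro: -1 ⇒ (c0=1, c1=1, c2=-1)
[Gauss-Seidel] macro 8: S0 reads c2=-1 → after 1×micro: 1; S1 reads c0=1 → after 1×micro: 1; S2 reads c0=1 → after 2×micro: -1 ⇒ (c0=1, c1=1, c2=-1)
[Gauss-Seidel] macro 9: S0 reads c2=-1 → after 1×micro: 1; S1 reads c0=1 → after 1×micro: 1; S2 reads c0=1 → after 2×micro: -1 ⇒ (c0=1, c1=1, c2=-1)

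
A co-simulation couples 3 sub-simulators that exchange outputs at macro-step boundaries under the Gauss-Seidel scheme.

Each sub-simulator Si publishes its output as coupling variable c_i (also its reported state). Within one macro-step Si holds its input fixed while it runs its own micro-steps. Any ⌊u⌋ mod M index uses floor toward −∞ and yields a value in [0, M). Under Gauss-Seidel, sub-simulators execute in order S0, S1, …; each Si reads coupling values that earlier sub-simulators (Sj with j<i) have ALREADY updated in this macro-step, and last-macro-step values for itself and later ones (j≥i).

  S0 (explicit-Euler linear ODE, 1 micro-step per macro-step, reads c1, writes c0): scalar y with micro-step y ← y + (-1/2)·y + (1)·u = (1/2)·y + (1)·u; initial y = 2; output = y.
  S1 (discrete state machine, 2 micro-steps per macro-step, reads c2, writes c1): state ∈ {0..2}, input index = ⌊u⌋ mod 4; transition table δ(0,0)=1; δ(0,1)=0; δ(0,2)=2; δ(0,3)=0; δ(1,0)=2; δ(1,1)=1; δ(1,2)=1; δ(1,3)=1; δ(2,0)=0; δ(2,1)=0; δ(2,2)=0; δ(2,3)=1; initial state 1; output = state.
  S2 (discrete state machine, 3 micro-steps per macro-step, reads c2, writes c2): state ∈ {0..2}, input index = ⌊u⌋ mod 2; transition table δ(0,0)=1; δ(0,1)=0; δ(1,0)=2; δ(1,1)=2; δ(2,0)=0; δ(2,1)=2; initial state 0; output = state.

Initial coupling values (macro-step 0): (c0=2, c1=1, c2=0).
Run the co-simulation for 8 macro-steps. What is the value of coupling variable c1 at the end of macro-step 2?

macro 1: S0 reads c1=1 → after 1×micro: 2; S1 reads c2=0 → after 2×micro: 0; S2 reads c2=0 → after 3×micro: 0 ⇒ (c0=2, c1=0, c2=0)
macro 2: S0 reads c1=0 → after 1×micro: 1; S1 reads c2=0 → after 2×micro: 2; S2 reads c2=0 → after 3×micro: 0 ⇒ (c0=1, c1=2, c2=0)
macro 3: S0 reads c1=2 → after 1×micro: 5/2; S1 reads c2=0 → after 2×micro: 1; S2 reads c2=0 → after 3×micro: 0 ⇒ (c0=5/2, c1=1, c2=0)
macro 4: S0 reads c1=1 → after 1×micro: 9/4; S1 reads c2=0 → after 2×micro: 0; S2 reads c2=0 → after 3×micro: 0 ⇒ (c0=9/4, c1=0, c2=0)
macro 5: S0 reads c1=0 → after 1×micro: 9/8; S1 reads c2=0 → after 2×micro: 2; S2 reads c2=0 → after 3×micro: 0 ⇒ (c0=9/8, c1=2, c2=0)
macro 6: S0 reads c1=2 → after 1×micro: 41/16; S1 reads c2=0 → after 2×micro: 1; S2 reads c2=0 → after 3×micro: 0 ⇒ (c0=41/16, c1=1, c2=0)
macro 7: S0 reads c1=1 → after 1×micro: 73/32; S1 reads c2=0 → after 2×micro: 0; S2 reads c2=0 → after 3×micro: 0 ⇒ (c0=73/32, c1=0, c2=0)
macro 8: S0 reads c1=0 → after 1×micro: 73/64; S1 reads c2=0 → after 2×micro: 2; S2 reads c2=0 → after 3×micro: 0 ⇒ (c0=73/64, c1=2, c2=0)

c1 at macro-step 2 = 2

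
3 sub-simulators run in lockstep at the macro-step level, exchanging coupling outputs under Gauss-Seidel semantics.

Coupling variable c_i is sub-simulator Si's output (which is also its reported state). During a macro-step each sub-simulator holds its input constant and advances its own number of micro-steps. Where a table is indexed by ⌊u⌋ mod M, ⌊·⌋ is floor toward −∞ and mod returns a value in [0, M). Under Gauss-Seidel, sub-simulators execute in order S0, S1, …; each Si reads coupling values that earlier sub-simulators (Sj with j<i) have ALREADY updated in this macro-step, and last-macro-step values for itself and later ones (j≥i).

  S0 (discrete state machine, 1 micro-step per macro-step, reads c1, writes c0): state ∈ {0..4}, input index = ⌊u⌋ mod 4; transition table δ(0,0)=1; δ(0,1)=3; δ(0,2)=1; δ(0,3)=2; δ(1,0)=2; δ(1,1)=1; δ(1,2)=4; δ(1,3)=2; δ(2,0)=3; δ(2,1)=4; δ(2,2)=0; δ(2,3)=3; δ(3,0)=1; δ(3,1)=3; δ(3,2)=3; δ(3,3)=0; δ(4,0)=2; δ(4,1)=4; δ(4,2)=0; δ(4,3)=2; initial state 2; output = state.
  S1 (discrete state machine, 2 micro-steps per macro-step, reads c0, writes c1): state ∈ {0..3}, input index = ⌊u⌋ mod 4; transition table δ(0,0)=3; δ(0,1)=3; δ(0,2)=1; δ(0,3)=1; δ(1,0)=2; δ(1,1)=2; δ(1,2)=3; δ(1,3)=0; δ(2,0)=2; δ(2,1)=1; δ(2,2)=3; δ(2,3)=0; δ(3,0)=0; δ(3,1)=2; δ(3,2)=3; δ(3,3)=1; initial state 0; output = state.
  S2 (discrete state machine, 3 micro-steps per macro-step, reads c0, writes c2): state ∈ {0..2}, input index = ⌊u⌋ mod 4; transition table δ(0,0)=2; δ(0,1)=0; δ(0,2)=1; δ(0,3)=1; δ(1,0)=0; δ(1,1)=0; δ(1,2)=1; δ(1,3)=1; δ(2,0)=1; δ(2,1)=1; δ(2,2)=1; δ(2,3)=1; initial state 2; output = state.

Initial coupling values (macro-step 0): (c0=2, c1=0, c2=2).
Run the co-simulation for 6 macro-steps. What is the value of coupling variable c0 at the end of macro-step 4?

macro 1: S0 reads c1=0 → after 1×micro: 3; S1 reads c0=3 → after 2×micro: 0; S2 reads c0=3 → after 3×micro: 1 ⇒ (c0=3, c1=0, c2=1)
macro 2: S0 reads c1=0 → after 1×micro: 1; S1 reads c0=1 → after 2×micro: 2; S2 reads c0=1 → after 3×micro: 0 ⇒ (c0=1, c1=2, c2=0)
macro 3: S0 reads c1=2 → after 1×micro: 4; S1 reads c0=4 → after 2×micro: 2; S2 reads c0=4 → after 3×micro: 0 ⇒ (c0=4, c1=2, c2=0)
macro 4: S0 reads c1=2 → after 1×micro: 0; S1 reads c0=0 → after 2×micro: 2; S2 reads c0=0 → after 3×micro: 0 ⇒ (c0=0, c1=2, c2=0)
macro 5: S0 reads c1=2 → after 1×micro: 1; S1 reads c0=1 → after 2×micro: 2; S2 reads c0=1 → after 3×micro: 0 ⇒ (c0=1, c1=2, c2=0)
macro 6: S0 reads c1=2 → after 1×micro: 4; S1 reads c0=4 → after 2×micro: 2; S2 reads c0=4 → after 3×micro: 0 ⇒ (c0=4, c1=2, c2=0)

c0 at macro-step 4 = 0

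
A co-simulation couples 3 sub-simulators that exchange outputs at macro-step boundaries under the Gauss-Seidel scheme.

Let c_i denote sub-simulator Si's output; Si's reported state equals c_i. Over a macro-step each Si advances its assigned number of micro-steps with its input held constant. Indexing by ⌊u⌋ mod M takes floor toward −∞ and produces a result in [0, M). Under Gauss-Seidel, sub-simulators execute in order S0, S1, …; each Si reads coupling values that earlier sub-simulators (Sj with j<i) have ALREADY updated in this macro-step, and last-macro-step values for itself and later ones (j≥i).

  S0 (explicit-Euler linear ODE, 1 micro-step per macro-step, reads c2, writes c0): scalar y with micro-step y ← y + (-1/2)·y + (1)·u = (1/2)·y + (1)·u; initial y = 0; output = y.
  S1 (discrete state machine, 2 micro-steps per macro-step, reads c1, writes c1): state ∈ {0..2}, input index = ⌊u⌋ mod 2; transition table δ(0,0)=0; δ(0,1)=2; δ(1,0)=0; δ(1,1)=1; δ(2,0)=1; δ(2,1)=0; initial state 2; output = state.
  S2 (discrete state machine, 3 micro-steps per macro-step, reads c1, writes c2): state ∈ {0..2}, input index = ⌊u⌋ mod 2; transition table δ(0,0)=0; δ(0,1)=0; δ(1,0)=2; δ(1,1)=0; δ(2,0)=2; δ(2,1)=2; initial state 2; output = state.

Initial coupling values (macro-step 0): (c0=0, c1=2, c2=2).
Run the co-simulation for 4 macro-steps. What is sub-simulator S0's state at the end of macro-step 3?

S0 state at macro-step 3 = 7/2

macro 1: S0 reads c2=2 → after 1×micro: 2; S1 reads c1=2 → after 2×micro: 0; S2 reads c1=0 → after 3×micro: 2 ⇒ (c0=2, c1=0, c2=2)
macro 2: S0 reads c2=2 → after 1×micro: 3; S1 reads c1=0 → after 2×micro: 0; S2 reads c1=0 → after 3×micro: 2 ⇒ (c0=3, c1=0, c2=2)
macro 3: S0 reads c2=2 → after 1×micro: 7/2; S1 reads c1=0 → after 2×micro: 0; S2 reads c1=0 → after 3×micro: 2 ⇒ (c0=7/2, c1=0, c2=2)
macro 4: S0 reads c2=2 → after 1×micro: 15/4; S1 reads c1=0 → after 2×micro: 0; S2 reads c1=0 → after 3×micro: 2 ⇒ (c0=15/4, c1=0, c2=2)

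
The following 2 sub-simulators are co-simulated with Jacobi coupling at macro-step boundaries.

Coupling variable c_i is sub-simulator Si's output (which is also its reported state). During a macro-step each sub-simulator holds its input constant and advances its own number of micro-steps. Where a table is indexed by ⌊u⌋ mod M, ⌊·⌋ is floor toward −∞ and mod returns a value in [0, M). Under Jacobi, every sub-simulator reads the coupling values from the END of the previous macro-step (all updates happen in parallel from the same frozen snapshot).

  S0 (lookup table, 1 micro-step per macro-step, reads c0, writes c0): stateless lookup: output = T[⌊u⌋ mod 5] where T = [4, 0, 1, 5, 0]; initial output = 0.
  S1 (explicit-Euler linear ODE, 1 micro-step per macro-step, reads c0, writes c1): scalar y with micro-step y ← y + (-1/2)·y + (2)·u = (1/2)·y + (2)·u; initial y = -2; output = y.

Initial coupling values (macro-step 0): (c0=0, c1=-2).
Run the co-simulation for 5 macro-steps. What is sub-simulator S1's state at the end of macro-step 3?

S1 state at macro-step 3 = 15/4

macro 1: S0 reads c0=0 → after 1×micro: 4; S1 reads c0=0 → after 1×micro: -1 ⇒ (c0=4, c1=-1)
macro 2: S0 reads c0=4 → after 1×micro: 0; S1 reads c0=4 → after 1×micro: 15/2 ⇒ (c0=0, c1=15/2)
macro 3: S0 reads c0=0 → after 1×micro: 4; S1 reads c0=0 → after 1×micro: 15/4 ⇒ (c0=4, c1=15/4)
macro 4: S0 reads c0=4 → after 1×micro: 0; S1 reads c0=4 → after 1×micro: 79/8 ⇒ (c0=0, c1=79/8)
macro 5: S0 reads c0=0 → after 1×micro: 4; S1 reads c0=0 → after 1×micro: 79/16 ⇒ (c0=4, c1=79/16)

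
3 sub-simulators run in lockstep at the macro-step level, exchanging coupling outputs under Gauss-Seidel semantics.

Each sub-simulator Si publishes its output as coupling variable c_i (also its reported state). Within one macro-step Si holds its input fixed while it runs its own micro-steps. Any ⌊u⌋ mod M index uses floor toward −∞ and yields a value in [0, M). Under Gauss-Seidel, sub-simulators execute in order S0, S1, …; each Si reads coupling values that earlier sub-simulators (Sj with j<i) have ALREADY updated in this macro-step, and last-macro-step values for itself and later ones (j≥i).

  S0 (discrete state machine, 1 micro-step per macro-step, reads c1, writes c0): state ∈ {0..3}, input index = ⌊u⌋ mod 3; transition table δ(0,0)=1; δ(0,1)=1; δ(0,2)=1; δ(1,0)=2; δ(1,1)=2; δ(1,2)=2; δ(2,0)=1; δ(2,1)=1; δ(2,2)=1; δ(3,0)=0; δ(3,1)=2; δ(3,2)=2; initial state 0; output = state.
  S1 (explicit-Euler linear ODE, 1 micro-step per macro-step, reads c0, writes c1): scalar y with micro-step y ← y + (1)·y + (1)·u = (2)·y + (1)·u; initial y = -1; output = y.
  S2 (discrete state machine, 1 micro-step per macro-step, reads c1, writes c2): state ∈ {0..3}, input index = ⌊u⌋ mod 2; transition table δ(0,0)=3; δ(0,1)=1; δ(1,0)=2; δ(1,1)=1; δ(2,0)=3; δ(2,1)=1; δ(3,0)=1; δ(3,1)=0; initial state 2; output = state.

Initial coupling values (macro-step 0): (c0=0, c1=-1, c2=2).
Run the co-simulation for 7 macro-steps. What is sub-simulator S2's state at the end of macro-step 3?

macro 1: S0 reads c1=-1 → after 1×micro: 1; S1 reads c0=1 → after 1×micro: -1; S2 reads c1=-1 → after 1×micro: 1 ⇒ (c0=1, c1=-1, c2=1)
macro 2: S0 reads c1=-1 → after 1×micro: 2; S1 reads c0=2 → after 1×micro: 0; S2 reads c1=0 → after 1×micro: 2 ⇒ (c0=2, c1=0, c2=2)
macro 3: S0 reads c1=0 → after 1×micro: 1; S1 reads c0=1 → after 1×micro: 1; S2 reads c1=1 → after 1×micro: 1 ⇒ (c0=1, c1=1, c2=1)
macro 4: S0 reads c1=1 → after 1×micro: 2; S1 reads c0=2 → after 1×micro: 4; S2 reads c1=4 → after 1×micro: 2 ⇒ (c0=2, c1=4, c2=2)
macro 5: S0 reads c1=4 → after 1×micro: 1; S1 reads c0=1 → after 1×micro: 9; S2 reads c1=9 → after 1×micro: 1 ⇒ (c0=1, c1=9, c2=1)
macro 6: S0 reads c1=9 → after 1×micro: 2; S1 reads c0=2 → after 1×micro: 20; S2 reads c1=20 → after 1×micro: 2 ⇒ (c0=2, c1=20, c2=2)
macro 7: S0 reads c1=20 → after 1×micro: 1; S1 reads c0=1 → after 1×micro: 41; S2 reads c1=41 → after 1×micro: 1 ⇒ (c0=1, c1=41, c2=1)

S2 state at macro-step 3 = 1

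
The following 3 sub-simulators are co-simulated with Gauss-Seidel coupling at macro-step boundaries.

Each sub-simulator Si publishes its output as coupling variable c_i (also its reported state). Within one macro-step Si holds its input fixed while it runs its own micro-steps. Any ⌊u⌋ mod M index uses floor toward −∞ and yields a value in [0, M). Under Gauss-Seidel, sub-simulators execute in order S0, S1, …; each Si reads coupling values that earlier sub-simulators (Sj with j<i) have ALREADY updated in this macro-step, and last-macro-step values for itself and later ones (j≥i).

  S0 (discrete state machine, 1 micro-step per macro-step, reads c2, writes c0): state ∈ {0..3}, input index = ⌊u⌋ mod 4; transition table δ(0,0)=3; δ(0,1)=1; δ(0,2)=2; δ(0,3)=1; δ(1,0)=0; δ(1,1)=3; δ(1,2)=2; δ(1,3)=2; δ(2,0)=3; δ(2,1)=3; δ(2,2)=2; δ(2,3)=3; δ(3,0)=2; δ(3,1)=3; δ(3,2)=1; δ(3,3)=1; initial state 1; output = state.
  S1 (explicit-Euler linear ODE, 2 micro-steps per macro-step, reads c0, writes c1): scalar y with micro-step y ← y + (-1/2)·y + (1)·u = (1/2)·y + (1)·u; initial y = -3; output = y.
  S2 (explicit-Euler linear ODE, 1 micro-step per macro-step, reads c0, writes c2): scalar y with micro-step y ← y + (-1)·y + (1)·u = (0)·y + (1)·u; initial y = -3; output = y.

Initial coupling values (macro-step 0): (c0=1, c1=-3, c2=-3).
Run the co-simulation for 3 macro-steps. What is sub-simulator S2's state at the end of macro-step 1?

macro 1: S0 reads c2=-3 → after 1×micro: 3; S1 reads c0=3 → after 2×micro: 15/4; S2 reads c0=3 → after 1×micro: 3 ⇒ (c0=3, c1=15/4, c2=3)
macro 2: S0 reads c2=3 → after 1×micro: 1; S1 reads c0=1 → after 2×micro: 39/16; S2 reads c0=1 → after 1×micro: 1 ⇒ (c0=1, c1=39/16, c2=1)
macro 3: S0 reads c2=1 → after 1×micro: 3; S1 reads c0=3 → after 2×micro: 327/64; S2 reads c0=3 → after 1×micro: 3 ⇒ (c0=3, c1=327/64, c2=3)

S2 state at macro-step 1 = 3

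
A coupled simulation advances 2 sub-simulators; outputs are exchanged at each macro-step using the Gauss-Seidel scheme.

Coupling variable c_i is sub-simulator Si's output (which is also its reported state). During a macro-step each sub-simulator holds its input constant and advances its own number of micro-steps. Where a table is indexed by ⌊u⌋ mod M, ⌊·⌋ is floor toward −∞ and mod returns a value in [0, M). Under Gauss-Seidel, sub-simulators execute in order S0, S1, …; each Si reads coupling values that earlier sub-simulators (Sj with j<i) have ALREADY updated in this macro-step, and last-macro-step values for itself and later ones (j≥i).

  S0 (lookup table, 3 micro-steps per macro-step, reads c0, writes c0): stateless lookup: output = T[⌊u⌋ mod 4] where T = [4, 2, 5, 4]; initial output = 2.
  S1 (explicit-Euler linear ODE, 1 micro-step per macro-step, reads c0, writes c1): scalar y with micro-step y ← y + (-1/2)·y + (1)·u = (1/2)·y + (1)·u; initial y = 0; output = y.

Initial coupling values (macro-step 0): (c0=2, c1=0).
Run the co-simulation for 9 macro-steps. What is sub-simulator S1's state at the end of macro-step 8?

S1 state at macro-step 8 = 765/128

macro 1: S0 reads c0=2 → after 3×micro: 5; S1 reads c0=5 → after 1×micro: 5 ⇒ (c0=5, c1=5)
macro 2: S0 reads c0=5 → after 3×micro: 2; S1 reads c0=2 → after 1×micro: 9/2 ⇒ (c0=2, c1=9/2)
macro 3: S0 reads c0=2 → after 3×micro: 5; S1 reads c0=5 → after 1×micro: 29/4 ⇒ (c0=5, c1=29/4)
macro 4: S0 reads c0=5 → after 3×micro: 2; S1 reads c0=2 → after 1×micro: 45/8 ⇒ (c0=2, c1=45/8)
macro 5: S0 reads c0=2 → after 3×micro: 5; S1 reads c0=5 → after 1×micro: 125/16 ⇒ (c0=5, c1=125/16)
macro 6: S0 reads c0=5 → after 3×micro: 2; S1 reads c0=2 → after 1×micro: 189/32 ⇒ (c0=2, c1=189/32)
macro 7: S0 reads c0=2 → after 3×micro: 5; S1 reads c0=5 → after 1×micro: 509/64 ⇒ (c0=5, c1=509/64)
macro 8: S0 reads c0=5 → after 3×micro: 2; S1 reads c0=2 → after 1×micro: 765/128 ⇒ (c0=2, c1=765/128)
macro 9: S0 reads c0=2 → after 3×micro: 5; S1 reads c0=5 → after 1×micro: 2045/256 ⇒ (c0=5, c1=2045/256)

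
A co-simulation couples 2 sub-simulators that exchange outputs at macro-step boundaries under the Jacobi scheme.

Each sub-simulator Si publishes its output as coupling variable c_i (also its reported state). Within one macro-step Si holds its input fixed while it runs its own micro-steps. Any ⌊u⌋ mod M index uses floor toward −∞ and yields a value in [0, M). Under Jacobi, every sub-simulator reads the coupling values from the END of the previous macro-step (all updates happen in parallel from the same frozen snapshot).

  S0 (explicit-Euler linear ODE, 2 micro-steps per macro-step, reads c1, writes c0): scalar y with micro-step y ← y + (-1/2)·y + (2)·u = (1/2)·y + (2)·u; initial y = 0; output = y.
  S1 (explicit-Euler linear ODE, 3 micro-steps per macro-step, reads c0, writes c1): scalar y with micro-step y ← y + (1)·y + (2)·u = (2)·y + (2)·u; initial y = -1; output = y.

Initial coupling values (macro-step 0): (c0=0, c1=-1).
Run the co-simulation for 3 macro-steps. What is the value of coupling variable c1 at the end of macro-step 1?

macro 1: S0 reads c1=-1 → after 2×micro: -3; S1 reads c0=0 → after 3×micro: -8 ⇒ (c0=-3, c1=-8)
macro 2: S0 reads c1=-8 → after 2×micro: -99/4; S1 reads c0=-3 → after 3×micro: -106 ⇒ (c0=-99/4, c1=-106)
macro 3: S0 reads c1=-106 → after 2×micro: -5187/16; S1 reads c0=-99/4 → after 3×micro: -2389/2 ⇒ (c0=-5187/16, c1=-2389/2)

c1 at macro-step 1 = -8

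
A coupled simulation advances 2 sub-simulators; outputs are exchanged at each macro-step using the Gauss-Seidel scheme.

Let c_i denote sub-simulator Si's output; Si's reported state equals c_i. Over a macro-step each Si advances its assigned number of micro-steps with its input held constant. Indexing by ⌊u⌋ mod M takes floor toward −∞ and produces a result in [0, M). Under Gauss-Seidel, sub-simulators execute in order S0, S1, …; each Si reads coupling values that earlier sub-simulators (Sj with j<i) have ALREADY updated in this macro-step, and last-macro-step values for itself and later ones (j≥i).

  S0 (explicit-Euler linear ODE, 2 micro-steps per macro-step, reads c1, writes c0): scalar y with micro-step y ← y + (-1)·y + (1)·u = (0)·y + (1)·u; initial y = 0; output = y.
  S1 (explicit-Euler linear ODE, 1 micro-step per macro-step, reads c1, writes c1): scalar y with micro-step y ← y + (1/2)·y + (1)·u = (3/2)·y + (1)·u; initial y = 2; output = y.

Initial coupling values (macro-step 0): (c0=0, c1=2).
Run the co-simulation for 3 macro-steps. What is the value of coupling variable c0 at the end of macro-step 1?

macro 1: S0 reads c1=2 → after 2×micro: 2; S1 reads c1=2 → after 1×micro: 5 ⇒ (c0=2, c1=5)
macro 2: S0 reads c1=5 → after 2×micro: 5; S1 reads c1=5 → after 1×micro: 25/2 ⇒ (c0=5, c1=25/2)
macro 3: S0 reads c1=25/2 → after 2×micro: 25/2; S1 reads c1=25/2 → after 1×micro: 125/4 ⇒ (c0=25/2, c1=125/4)

c0 at macro-step 1 = 2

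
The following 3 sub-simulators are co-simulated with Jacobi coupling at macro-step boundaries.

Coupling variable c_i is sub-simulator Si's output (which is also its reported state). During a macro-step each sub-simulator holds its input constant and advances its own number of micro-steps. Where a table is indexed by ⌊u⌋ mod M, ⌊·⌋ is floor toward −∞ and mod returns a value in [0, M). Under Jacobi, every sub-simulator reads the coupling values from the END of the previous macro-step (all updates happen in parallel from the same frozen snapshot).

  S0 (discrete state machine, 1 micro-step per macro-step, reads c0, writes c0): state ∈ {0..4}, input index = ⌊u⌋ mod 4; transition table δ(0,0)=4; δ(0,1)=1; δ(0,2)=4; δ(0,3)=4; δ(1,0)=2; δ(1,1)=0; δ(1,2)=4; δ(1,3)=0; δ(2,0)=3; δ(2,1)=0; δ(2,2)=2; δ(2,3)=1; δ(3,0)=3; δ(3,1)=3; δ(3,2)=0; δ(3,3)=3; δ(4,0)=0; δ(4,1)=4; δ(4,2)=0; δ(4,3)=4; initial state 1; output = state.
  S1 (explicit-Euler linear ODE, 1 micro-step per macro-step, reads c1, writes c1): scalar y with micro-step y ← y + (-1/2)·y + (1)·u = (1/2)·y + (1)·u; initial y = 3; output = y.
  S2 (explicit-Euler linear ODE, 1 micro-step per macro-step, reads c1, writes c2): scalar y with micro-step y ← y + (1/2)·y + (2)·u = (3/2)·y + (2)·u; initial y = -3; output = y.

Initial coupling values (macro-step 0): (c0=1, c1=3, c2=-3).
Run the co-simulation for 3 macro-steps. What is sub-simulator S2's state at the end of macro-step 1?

S2 state at macro-step 1 = 3/2

macro 1: S0 reads c0=1 → after 1×micro: 0; S1 reads c1=3 → after 1×micro: 9/2; S2 reads c1=3 → after 1×micro: 3/2 ⇒ (c0=0, c1=9/2, c2=3/2)
macro 2: S0 reads c0=0 → after 1×micro: 4; S1 reads c1=9/2 → after 1×micro: 27/4; S2 reads c1=9/2 → after 1×micro: 45/4 ⇒ (c0=4, c1=27/4, c2=45/4)
macro 3: S0 reads c0=4 → after 1×micro: 0; S1 reads c1=27/4 → after 1×micro: 81/8; S2 reads c1=27/4 → after 1×micro: 243/8 ⇒ (c0=0, c1=81/8, c2=243/8)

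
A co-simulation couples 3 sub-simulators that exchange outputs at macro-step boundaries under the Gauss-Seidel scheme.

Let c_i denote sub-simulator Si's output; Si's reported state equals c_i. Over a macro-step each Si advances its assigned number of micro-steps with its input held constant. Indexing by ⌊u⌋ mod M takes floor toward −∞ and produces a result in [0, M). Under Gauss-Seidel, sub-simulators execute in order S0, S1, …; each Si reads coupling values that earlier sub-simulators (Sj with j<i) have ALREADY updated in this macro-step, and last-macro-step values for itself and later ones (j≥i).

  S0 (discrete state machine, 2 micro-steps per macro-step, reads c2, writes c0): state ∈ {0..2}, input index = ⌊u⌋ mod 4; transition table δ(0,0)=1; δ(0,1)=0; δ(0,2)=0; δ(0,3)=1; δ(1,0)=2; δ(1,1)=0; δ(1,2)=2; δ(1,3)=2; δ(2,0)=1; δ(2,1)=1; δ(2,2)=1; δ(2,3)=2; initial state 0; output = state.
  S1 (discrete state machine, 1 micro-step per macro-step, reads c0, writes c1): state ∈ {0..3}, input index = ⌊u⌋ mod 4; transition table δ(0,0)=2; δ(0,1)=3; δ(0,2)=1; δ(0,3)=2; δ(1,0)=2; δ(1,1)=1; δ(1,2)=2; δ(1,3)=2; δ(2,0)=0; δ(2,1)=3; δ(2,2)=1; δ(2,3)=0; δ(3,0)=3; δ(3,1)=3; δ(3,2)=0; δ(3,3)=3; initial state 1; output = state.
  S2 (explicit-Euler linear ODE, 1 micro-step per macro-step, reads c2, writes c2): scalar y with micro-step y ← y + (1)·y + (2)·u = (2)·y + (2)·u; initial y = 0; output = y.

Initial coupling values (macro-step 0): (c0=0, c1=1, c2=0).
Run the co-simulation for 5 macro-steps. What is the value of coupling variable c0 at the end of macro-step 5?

c0 at macro-step 5 = 2

macro 1: S0 reads c2=0 → after 2×micro: 2; S1 reads c0=2 → after 1×micro: 2; S2 reads c2=0 → after 1×micro: 0 ⇒ (c0=2, c1=2, c2=0)
macro 2: S0 reads c2=0 → after 2×micro: 2; S1 reads c0=2 → after 1×micro: 1; S2 reads c2=0 → after 1×micro: 0 ⇒ (c0=2, c1=1, c2=0)
macro 3: S0 reads c2=0 → after 2×micro: 2; S1 reads c0=2 → after 1×micro: 2; S2 reads c2=0 → after 1×micro: 0 ⇒ (c0=2, c1=2, c2=0)
macro 4: S0 reads c2=0 → after 2×micro: 2; S1 reads c0=2 → after 1×micro: 1; S2 reads c2=0 → after 1×micro: 0 ⇒ (c0=2, c1=1, c2=0)
macro 5: S0 reads c2=0 → after 2×micro: 2; S1 reads c0=2 → after 1×micro: 2; S2 reads c2=0 → after 1×micro: 0 ⇒ (c0=2, c1=2, c2=0)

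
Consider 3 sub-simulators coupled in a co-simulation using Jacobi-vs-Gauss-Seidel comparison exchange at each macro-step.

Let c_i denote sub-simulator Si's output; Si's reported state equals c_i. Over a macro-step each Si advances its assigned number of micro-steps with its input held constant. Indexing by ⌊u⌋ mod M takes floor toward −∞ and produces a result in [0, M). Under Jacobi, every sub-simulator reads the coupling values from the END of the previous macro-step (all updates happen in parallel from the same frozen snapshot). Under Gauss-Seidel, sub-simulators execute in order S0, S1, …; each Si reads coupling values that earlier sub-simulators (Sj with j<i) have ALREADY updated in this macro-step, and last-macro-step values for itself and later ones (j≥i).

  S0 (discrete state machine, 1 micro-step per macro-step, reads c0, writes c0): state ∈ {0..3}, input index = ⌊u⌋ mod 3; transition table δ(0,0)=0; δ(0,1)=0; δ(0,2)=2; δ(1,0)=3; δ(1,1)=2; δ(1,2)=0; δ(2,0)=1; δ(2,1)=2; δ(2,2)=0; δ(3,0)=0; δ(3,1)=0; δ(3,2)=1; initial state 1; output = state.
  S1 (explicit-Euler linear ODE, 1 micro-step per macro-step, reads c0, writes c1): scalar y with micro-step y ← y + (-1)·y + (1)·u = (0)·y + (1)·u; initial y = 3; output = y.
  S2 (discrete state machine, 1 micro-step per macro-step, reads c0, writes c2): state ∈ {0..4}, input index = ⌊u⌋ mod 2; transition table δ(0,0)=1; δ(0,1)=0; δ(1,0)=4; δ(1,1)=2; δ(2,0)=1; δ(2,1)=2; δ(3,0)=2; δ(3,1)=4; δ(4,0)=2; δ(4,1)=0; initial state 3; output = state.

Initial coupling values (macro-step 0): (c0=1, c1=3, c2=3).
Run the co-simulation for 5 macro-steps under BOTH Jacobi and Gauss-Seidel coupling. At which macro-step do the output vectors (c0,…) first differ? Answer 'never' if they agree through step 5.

first divergence at macro-step: 1

[Jacobi] macro 1: S0 reads c0=1 → after 1×micro: 2; S1 reads c0=1 → after 1×micro: 1; S2 reads c0=1 → after 1×micro: 4 ⇒ (c0=2, c1=1, c2=4)
[Jacobi] macro 2: S0 reads c0=2 → after 1×micro: 0; S1 reads c0=2 → after 1×micro: 2; S2 reads c0=2 → after 1×micro: 2 ⇒ (c0=0, c1=2, c2=2)
[Jacobi] macro 3: S0 reads c0=0 → after 1×micro: 0; S1 reads c0=0 → after 1×micro: 0; S2 reads c0=0 → after 1×micro: 1 ⇒ (c0=0, c1=0, c2=1)
[Jacobi] macro 4: S0 reads c0=0 → after 1×micro: 0; S1 reads c0=0 → after 1×micro: 0; S2 reads c0=0 → after 1×micro: 4 ⇒ (c0=0, c1=0, c2=4)
[Jacobi] macro 5: S0 reads c0=0 → after 1×micro: 0; S1 reads c0=0 → after 1×micro: 0; S2 reads c0=0 → after 1×micro: 2 ⇒ (c0=0, c1=0, c2=2)
[Gauss-Seidel] macro 1: S0 reads c0=1 → after 1×micro: 2; S1 reads c0=2 → after 1×micro: 2; S2 reads c0=2 → after 1×micro: 2 ⇒ (c0=2, c1=2, c2=2)
[Gauss-Seidel] macro 2: S0 reads c0=2 → after 1×micro: 0; S1 reads c0=0 → after 1×micro: 0; S2 reads c0=0 → after 1×micro: 1 ⇒ (c0=0, c1=0, c2=1)
[Gauss-Seidel] macro 3: S0 reads c0=0 → after 1×micro: 0; S1 reads c0=0 → after 1×micro: 0; S2 reads c0=0 → after 1×micro: 4 ⇒ (c0=0, c1=0, c2=4)
[Gauss-Seidel] macro 4: S0 reads c0=0 → after 1×micro: 0; S1 reads c0=0 → after 1×micro: 0; S2 reads c0=0 → after 1×micro: 2 ⇒ (c0=0, c1=0, c2=2)
[Gauss-Seidel] macro 5: S0 reads c0=0 → after 1×micro: 0; S1 reads c0=0 → after 1×micro: 0; S2 reads c0=0 → after 1×micro: 1 ⇒ (c0=0, c1=0, c2=1)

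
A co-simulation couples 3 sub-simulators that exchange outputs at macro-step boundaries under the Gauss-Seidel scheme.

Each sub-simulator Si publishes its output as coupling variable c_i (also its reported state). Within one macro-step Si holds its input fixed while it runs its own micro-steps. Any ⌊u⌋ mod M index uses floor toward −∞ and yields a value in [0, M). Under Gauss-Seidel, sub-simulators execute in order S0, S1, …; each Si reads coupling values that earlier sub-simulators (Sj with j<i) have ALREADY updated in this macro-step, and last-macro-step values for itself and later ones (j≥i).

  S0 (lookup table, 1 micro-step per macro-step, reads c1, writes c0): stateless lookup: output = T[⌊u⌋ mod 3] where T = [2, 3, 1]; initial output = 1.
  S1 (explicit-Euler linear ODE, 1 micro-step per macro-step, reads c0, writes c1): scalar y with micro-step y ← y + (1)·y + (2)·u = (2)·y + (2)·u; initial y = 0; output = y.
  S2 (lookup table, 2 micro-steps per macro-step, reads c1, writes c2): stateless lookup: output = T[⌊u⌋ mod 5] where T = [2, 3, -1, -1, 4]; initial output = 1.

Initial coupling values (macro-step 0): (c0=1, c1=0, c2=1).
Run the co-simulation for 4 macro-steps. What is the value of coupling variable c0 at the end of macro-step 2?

c0 at macro-step 2 = 3

macro 1: S0 reads c1=0 → after 1×micro: 2; S1 reads c0=2 → after 1×micro: 4; S2 reads c1=4 → after 2×micro: 4 ⇒ (c0=2, c1=4, c2=4)
macro 2: S0 reads c1=4 → after 1×micro: 3; S1 reads c0=3 → after 1×micro: 14; S2 reads c1=14 → after 2×micro: 4 ⇒ (c0=3, c1=14, c2=4)
macro 3: S0 reads c1=14 → after 1×micro: 1; S1 reads c0=1 → after 1×micro: 30; S2 reads c1=30 → after 2×micro: 2 ⇒ (c0=1, c1=30, c2=2)
macro 4: S0 reads c1=30 → after 1×micro: 2; S1 reads c0=2 → after 1×micro: 64; S2 reads c1=64 → after 2×micro: 4 ⇒ (c0=2, c1=64, c2=4)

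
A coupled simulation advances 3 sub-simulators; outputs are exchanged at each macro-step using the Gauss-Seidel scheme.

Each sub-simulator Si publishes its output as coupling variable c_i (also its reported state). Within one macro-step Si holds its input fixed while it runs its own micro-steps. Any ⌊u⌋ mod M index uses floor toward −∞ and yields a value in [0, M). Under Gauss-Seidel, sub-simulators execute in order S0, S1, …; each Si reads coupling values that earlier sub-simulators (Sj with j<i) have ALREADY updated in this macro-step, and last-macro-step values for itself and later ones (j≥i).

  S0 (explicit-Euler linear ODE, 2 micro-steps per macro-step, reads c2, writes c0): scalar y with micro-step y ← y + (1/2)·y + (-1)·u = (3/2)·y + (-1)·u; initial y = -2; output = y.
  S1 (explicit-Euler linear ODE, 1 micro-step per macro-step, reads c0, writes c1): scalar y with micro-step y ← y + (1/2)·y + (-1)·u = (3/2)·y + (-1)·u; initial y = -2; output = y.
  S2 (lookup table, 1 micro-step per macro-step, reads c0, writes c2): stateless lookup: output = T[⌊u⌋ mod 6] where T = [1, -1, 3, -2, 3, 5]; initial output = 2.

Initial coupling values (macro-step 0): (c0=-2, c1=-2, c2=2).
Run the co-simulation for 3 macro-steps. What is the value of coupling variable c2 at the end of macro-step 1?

c2 at macro-step 1 = 3

macro 1: S0 reads c2=2 → after 2×micro: -19/2; S1 reads c0=-19/2 → after 1×micro: 13/2; S2 reads c0=-19/2 → after 1×micro: 3 ⇒ (c0=-19/2, c1=13/2, c2=3)
macro 2: S0 reads c2=3 → after 2×micro: -231/8; S1 reads c0=-231/8 → after 1×micro: 309/8; S2 reads c0=-231/8 → after 1×micro: -1 ⇒ (c0=-231/8, c1=309/8, c2=-1)
macro 3: S0 reads c2=-1 → after 2×micro: -1999/32; S1 reads c0=-1999/32 → after 1×micro: 3853/32; S2 reads c0=-1999/32 → after 1×micro: -2 ⇒ (c0=-1999/32, c1=3853/32, c2=-2)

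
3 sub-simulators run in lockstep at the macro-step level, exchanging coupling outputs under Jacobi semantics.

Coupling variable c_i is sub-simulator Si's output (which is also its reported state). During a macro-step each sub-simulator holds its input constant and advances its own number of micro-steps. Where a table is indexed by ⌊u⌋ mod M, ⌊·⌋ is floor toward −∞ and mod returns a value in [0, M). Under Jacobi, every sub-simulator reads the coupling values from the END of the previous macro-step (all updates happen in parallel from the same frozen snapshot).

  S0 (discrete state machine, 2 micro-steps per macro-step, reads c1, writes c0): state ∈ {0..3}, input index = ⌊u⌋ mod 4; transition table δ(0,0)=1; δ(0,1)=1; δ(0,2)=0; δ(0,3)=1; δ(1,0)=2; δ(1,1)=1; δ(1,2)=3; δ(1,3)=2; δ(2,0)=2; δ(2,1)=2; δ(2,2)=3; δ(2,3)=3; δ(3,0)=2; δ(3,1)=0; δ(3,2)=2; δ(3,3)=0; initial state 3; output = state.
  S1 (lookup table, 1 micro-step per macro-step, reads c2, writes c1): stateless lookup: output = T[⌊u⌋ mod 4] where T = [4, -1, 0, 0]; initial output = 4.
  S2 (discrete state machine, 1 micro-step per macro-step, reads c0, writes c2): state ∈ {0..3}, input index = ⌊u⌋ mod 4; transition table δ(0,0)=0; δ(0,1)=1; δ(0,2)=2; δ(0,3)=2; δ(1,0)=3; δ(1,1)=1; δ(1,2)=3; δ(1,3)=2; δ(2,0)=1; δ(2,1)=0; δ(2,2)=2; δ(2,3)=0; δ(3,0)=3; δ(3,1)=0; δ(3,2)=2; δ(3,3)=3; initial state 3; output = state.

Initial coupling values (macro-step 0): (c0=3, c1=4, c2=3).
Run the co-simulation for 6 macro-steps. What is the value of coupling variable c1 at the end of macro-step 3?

macro 1: S0 reads c1=4 → after 2×micro: 2; S1 reads c2=3 → after 1×micro: 0; S2 reads c0=3 → after 1×micro: 3 ⇒ (c0=2, c1=0, c2=3)
macro 2: S0 reads c1=0 → after 2×micro: 2; S1 reads c2=3 → after 1×micro: 0; S2 reads c0=2 → after 1×micro: 2 ⇒ (c0=2, c1=0, c2=2)
macro 3: S0 reads c1=0 → after 2×micro: 2; S1 reads c2=2 → after 1×micro: 0; S2 reads c0=2 → after 1×micro: 2 ⇒ (c0=2, c1=0, c2=2)
macro 4: S0 reads c1=0 → after 2×micro: 2; S1 reads c2=2 → after 1×micro: 0; S2 reads c0=2 → after 1×micro: 2 ⇒ (c0=2, c1=0, c2=2)
macro 5: S0 reads c1=0 → after 2×micro: 2; S1 reads c2=2 → after 1×micro: 0; S2 reads c0=2 → after 1×micro: 2 ⇒ (c0=2, c1=0, c2=2)
macro 6: S0 reads c1=0 → after 2×micro: 2; S1 reads c2=2 → after 1×micro: 0; S2 reads c0=2 → after 1×micro: 2 ⇒ (c0=2, c1=0, c2=2)

c1 at macro-step 3 = 0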